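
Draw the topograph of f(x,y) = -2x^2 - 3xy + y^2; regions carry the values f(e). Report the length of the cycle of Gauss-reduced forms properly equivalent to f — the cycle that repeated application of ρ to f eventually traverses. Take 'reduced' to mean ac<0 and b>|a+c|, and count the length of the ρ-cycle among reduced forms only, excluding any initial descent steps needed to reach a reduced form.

D = 17, ⌊√D⌋ = 4
descent: ρ → (1,3,-2)  [lands on river]
river: ρ → (-2,1,2)
river: ρ → (2,3,-1)
river: ρ → (-1,3,2)
river: ρ → (2,1,-2)
river: ρ → (-2,3,1)
ρ-cycle length = 6 (tail of 1 descent step not counted)

6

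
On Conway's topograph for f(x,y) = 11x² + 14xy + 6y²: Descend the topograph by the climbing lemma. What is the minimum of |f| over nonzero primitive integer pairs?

translate: b→-8 (≡14 mod 22), so (11,14,6)→(11,-8,3)
flip: (11,-8,3)→(3,8,11)
translate: b→2 (≡8 mod 6), so (3,8,11)→(3,2,6)
reduced (well bottom): (3,2,6) with a≤c, −a<b≤a
well minimum = a = 3

3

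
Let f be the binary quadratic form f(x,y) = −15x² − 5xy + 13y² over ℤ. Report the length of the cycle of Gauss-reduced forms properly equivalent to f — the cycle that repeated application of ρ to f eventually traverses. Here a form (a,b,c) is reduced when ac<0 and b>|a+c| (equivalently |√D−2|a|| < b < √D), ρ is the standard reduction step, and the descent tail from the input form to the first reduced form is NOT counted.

D = 805, ⌊√D⌋ = 28
descent: ρ → (13,5,-15)  [lands on river]
river: ρ → (-15,25,3)
river: ρ → (3,23,-23)
river: ρ → (-23,23,3)
river: ρ → (3,25,-15)
river: ρ → (-15,5,13)
river: ρ → (13,21,-7)
river: ρ → (-7,21,13)
ρ-cycle length = 8 (tail of 1 descent step not counted)

8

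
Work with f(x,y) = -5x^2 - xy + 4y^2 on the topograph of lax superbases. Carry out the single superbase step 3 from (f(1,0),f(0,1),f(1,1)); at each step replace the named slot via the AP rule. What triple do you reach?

start (-5,4,-2) = (f(1,0),f(0,1),f(1,1))
replace slot 3: 2·((-5)+4) − (-2) = 0 → (-5,4,0)

-5,4,0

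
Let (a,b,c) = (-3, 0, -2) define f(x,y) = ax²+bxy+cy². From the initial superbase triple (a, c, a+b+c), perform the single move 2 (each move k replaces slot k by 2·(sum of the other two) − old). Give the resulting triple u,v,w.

start (-3,-2,-5) = (f(1,0),f(0,1),f(1,1))
replace slot 2: 2·((-3)+(-5)) − (-2) = -14 → (-3,-14,-5)

-3,-14,-5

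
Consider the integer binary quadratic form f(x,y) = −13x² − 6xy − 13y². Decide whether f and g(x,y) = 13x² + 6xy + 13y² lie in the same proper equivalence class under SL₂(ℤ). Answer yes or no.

D₁ = -640, D₂ = -640
f is negative-definite; reduce −f:
−f: reduced (well bottom): (13,6,13) with a≤c, −a<b≤a
flip sign back: reduced form of f is (-13,-6,-13)
g: reduced (well bottom): (13,6,13) with a≤c, −a<b≤a
reduced forms (-13, -6, -13) vs (13, 6, 13) ⇒ inequivalent

no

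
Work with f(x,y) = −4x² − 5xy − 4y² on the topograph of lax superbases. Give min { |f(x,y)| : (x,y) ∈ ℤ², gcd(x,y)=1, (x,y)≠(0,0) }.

translate: b→-3 (≡5 mod 8), so (4,5,4)→(4,-3,3)
flip: (4,-3,3)→(3,3,4)
reduced (well bottom): (3,3,4) with a≤c, −a<b≤a
well minimum |f| = |-3| = 3 (negative-definite)

3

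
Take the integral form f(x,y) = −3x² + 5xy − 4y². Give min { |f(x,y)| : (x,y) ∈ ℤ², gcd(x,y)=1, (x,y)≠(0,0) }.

translate: b→1 (≡-5 mod 6), so (3,-5,4)→(3,1,2)
flip: (3,1,2)→(2,-1,3)
reduced (well bottom): (2,-1,3) with a≤c, −a<b≤a
well minimum |f| = |-2| = 2 (negative-definite)

2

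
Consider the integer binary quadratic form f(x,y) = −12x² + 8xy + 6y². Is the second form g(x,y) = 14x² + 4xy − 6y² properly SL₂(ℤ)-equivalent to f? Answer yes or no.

D₁ = 352, D₂ = 352
river cycle of f (length 6): (6, 16, -4), (-4, 16, 6), (6, 8, -12), (-12, 16, 2), (2, 16, -12), (-12, 8, 6)
river cycle of g (length 6): (-6, 8, 12), (12, 16, -2), (-2, 16, 12), (12, 8, -6), (-6, 16, 4), (4, 16, -6)
cycles differ ⇒ inequivalent

no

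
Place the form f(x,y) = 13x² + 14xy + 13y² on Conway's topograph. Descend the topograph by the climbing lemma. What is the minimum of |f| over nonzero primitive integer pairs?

translate: b→-12 (≡14 mod 26), so (13,14,13)→(13,-12,12)
flip: (13,-12,12)→(12,12,13)
reduced (well bottom): (12,12,13) with a≤c, −a<b≤a
well minimum = a = 12

12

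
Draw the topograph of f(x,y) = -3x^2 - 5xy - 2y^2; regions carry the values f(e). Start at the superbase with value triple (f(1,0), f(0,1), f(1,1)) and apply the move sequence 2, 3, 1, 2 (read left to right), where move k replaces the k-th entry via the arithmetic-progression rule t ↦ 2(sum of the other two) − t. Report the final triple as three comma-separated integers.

start (-3,-2,-10) = (f(1,0),f(0,1),f(1,1))
replace slot 2: 2·((-3)+(-10)) − (-2) = -24 → (-3,-24,-10)
replace slot 3: 2·((-3)+(-24)) − (-10) = -44 → (-3,-24,-44)
replace slot 1: 2·((-24)+(-44)) − (-3) = -133 → (-133,-24,-44)
replace slot 2: 2·((-133)+(-44)) − (-24) = -330 → (-133,-330,-44)

-133,-330,-44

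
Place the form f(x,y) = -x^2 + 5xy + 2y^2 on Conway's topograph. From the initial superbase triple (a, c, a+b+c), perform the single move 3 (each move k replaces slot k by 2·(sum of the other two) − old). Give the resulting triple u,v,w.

start (-1,2,6) = (f(1,0),f(0,1),f(1,1))
replace slot 3: 2·((-1)+2) − 6 = -4 → (-1,2,-4)

-1,2,-4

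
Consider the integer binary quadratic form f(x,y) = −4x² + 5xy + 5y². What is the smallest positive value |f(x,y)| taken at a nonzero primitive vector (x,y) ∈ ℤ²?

river: ρ → (5,5,-4)
river: ρ → (-4,3,6)
river: ρ → (6,9,-1)
river: ρ → (-1,9,6)
river: ρ → (6,3,-4)
river: ρ → (-4,5,5)
closes: descent 0, river 6
min |a| on river = 1

1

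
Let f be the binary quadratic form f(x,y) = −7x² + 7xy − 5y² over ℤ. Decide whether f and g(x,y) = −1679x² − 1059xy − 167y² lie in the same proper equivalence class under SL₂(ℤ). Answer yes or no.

D₁ = -91, D₂ = -91
f is negative-definite; reduce −f:
−f: translate: b→7 (≡-7 mod 14), so (7,-7,5)→(7,7,5)
−f: flip: (7,7,5)→(5,-7,7)
−f: translate: b→3 (≡-7 mod 10), so (5,-7,7)→(5,3,5)
−f: reduced (well bottom): (5,3,5) with a≤c, −a<b≤a
flip sign back: reduced form of f is (-5,-3,-5)
g is negative-definite; reduce −g:
−g: flip: (1679,1059,167)→(167,-1059,1679)
−g: translate: b→-57 (≡-1059 mod 334), so (167,-1059,1679)→(167,-57,5)
−g: flip: (167,-57,5)→(5,57,167)
−g: translate: b→-3 (≡57 mod 10), so (5,57,167)→(5,-3,5)
−g: flip: (5,-3,5)→(5,3,5)
−g: reduced (well bottom): (5,3,5) with a≤c, −a<b≤a
flip sign back: reduced form of g is (-5,-3,-5)
reduced forms (-5, -3, -5) vs (-5, -3, -5) ⇒ equivalent

yes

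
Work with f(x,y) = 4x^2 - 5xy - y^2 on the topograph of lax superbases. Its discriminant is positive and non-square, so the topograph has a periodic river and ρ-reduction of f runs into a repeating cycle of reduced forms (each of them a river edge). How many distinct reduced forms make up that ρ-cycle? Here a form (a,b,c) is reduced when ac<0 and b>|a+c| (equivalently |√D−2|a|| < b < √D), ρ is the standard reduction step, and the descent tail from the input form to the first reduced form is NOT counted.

D = 41, ⌊√D⌋ = 6
descent: ρ → (-1,5,4)  [lands on river]
river: ρ → (4,3,-2)
river: ρ → (-2,5,2)
river: ρ → (2,3,-4)
river: ρ → (-4,5,1)
river: ρ → (1,5,-4)
river: ρ → (-4,3,2)
river: ρ → (2,5,-2)
river: ρ → (-2,3,4)
river: ρ → (4,5,-1)
ρ-cycle length = 10 (tail of 1 descent step not counted)

10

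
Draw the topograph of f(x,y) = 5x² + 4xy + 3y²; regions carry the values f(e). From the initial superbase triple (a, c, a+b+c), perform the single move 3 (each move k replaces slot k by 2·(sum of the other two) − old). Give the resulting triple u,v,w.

start (5,3,12) = (f(1,0),f(0,1),f(1,1))
replace slot 3: 2·(5+3) − 12 = 4 → (5,3,4)

5,3,4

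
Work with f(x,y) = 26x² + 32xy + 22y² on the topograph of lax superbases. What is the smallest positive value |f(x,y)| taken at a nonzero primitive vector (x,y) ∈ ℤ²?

translate: b→-20 (≡32 mod 52), so (26,32,22)→(26,-20,16)
flip: (26,-20,16)→(16,20,26)
translate: b→-12 (≡20 mod 32), so (16,20,26)→(16,-12,22)
reduced (well bottom): (16,-12,22) with a≤c, −a<b≤a
well minimum = a = 16

16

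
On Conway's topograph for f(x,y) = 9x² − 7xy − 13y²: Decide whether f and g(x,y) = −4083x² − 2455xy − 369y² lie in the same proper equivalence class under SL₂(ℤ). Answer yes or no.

D₁ = 517, D₂ = 517
river cycle of f (length 10): (-13, 7, 9), (9, 11, -11), (-11, 11, 9), (9, 7, -13), (-13, 19, 3), (3, 17, -19), (-19, 21, 1), (1, 21, -19), (-19, 17, 3), (3, 19, -13)
river cycle of g (length 10): (3, 19, -13), (-13, 7, 9), (9, 11, -11), (-11, 11, 9), (9, 7, -13), (-13, 19, 3), (3, 17, -19), (-19, 21, 1), (1, 21, -19), (-19, 17, 3)
cycles coincide ⇒ equivalent

yes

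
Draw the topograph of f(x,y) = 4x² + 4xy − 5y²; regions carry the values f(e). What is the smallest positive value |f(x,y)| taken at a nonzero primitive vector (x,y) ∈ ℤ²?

river: ρ → (-5,6,3)
river: ρ → (3,6,-5)
river: ρ → (-5,4,4)
river: ρ → (4,4,-5)
closes: descent 0, river 4
min |a| on river = 3

3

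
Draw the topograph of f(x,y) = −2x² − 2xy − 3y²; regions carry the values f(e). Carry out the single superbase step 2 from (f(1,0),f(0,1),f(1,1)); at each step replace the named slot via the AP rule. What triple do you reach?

start (-2,-3,-7) = (f(1,0),f(0,1),f(1,1))
replace slot 2: 2·((-2)+(-7)) − (-3) = -15 → (-2,-15,-7)

-2,-15,-7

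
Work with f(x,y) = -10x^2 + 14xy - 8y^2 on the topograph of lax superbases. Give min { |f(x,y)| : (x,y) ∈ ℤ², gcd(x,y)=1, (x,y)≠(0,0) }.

translate: b→6 (≡-14 mod 20), so (10,-14,8)→(10,6,4)
flip: (10,6,4)→(4,-6,10)
translate: b→2 (≡-6 mod 8), so (4,-6,10)→(4,2,8)
reduced (well bottom): (4,2,8) with a≤c, −a<b≤a
well minimum |f| = |-4| = 4 (negative-definite)

4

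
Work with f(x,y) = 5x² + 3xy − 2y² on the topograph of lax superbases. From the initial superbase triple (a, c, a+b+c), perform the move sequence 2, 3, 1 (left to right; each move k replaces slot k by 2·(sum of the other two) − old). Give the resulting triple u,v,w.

start (5,-2,6) = (f(1,0),f(0,1),f(1,1))
replace slot 2: 2·(5+6) − (-2) = 24 → (5,24,6)
replace slot 3: 2·(5+24) − 6 = 52 → (5,24,52)
replace slot 1: 2·(24+52) − 5 = 147 → (147,24,52)

147,24,52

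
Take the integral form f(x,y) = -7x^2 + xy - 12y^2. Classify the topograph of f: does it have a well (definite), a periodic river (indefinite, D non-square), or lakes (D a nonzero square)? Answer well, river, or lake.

D = b²−4ac = 1² − 4·(-7)·(-12) = -335
D < 0 ⇒ definite ⇒ every region one sign ⇒ single well

well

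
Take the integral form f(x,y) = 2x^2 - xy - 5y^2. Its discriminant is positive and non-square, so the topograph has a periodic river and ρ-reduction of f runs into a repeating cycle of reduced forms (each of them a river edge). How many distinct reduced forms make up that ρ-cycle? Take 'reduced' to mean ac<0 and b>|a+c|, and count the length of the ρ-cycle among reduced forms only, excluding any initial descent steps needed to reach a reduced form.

D = 41, ⌊√D⌋ = 6
descent: ρ → (-5,1,2)
descent: ρ → (2,3,-4)  [lands on river]
river: ρ → (-4,5,1)
river: ρ → (1,5,-4)
river: ρ → (-4,3,2)
river: ρ → (2,5,-2)
river: ρ → (-2,3,4)
river: ρ → (4,5,-1)
river: ρ → (-1,5,4)
river: ρ → (4,3,-2)
river: ρ → (-2,5,2)
ρ-cycle length = 10 (tail of 2 descent steps not counted)

10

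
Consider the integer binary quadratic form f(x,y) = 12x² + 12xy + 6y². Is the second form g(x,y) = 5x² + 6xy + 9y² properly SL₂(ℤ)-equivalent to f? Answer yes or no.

D₁ = -144, D₂ = -144
f: flip: (12,12,6)→(6,-12,12)
f: translate: b→0 (≡-12 mod 12), so (6,-12,12)→(6,0,6)
f: reduced (well bottom): (6,0,6) with a≤c, −a<b≤a
g: translate: b→-4 (≡6 mod 10), so (5,6,9)→(5,-4,8)
g: reduced (well bottom): (5,-4,8) with a≤c, −a<b≤a
reduced forms (6, 0, 6) vs (5, -4, 8) ⇒ inequivalent

no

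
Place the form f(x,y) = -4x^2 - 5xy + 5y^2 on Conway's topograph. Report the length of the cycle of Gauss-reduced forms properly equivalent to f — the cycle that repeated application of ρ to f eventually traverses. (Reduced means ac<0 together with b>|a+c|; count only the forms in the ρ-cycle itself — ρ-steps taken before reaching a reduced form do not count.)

D = 105, ⌊√D⌋ = 10
descent: ρ → (5,5,-4)  [lands on river]
river: ρ → (-4,3,6)
river: ρ → (6,9,-1)
river: ρ → (-1,9,6)
river: ρ → (6,3,-4)
river: ρ → (-4,5,5)
ρ-cycle length = 6 (tail of 1 descent step not counted)

6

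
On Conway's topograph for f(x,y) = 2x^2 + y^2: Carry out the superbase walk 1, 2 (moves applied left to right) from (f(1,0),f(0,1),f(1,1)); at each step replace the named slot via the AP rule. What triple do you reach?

start (2,1,3) = (f(1,0),f(0,1),f(1,1))
replace slot 1: 2·(1+3) − 2 = 6 → (6,1,3)
replace slot 2: 2·(6+3) − 1 = 17 → (6,17,3)

6,17,3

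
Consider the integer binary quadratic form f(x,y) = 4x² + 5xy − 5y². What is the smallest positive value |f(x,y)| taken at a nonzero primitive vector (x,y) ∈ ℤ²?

river: ρ → (-5,5,4)
river: ρ → (4,3,-6)
river: ρ → (-6,9,1)
river: ρ → (1,9,-6)
river: ρ → (-6,3,4)
river: ρ → (4,5,-5)
closes: descent 0, river 6
min |a| on river = 1

1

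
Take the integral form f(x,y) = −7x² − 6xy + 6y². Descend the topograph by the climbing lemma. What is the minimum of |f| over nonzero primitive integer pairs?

descent: ρ → (6,6,-7)  [lands on river]
river: ρ → (-7,8,5)
river: ρ → (5,12,-3)
river: ρ → (-3,12,5)
river: ρ → (5,8,-7)
river: ρ → (-7,6,6)
closes: descent 1, river 6
min |a| on river = 3

3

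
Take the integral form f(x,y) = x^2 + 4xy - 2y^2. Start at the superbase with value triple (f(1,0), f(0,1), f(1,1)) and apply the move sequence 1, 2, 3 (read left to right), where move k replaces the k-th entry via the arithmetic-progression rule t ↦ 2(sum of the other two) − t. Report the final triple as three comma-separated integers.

start (1,-2,3) = (f(1,0),f(0,1),f(1,1))
replace slot 1: 2·((-2)+3) − 1 = 1 → (1,-2,3)
replace slot 2: 2·(1+3) − (-2) = 10 → (1,10,3)
replace slot 3: 2·(1+10) − 3 = 19 → (1,10,19)

1,10,19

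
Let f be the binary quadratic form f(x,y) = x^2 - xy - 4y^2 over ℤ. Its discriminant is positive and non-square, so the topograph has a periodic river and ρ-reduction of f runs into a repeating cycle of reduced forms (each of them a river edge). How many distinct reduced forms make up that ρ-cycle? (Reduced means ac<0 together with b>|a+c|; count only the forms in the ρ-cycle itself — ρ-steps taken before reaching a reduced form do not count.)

D = 17, ⌊√D⌋ = 4
descent: ρ → (-4,1,1)
descent: ρ → (1,3,-2)  [lands on river]
river: ρ → (-2,1,2)
river: ρ → (2,3,-1)
river: ρ → (-1,3,2)
river: ρ → (2,1,-2)
river: ρ → (-2,3,1)
ρ-cycle length = 6 (tail of 2 descent steps not counted)

6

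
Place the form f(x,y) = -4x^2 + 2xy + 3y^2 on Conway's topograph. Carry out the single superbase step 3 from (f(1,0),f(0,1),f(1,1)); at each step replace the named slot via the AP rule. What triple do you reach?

start (-4,3,1) = (f(1,0),f(0,1),f(1,1))
replace slot 3: 2·((-4)+3) − 1 = -3 → (-4,3,-3)

-4,3,-3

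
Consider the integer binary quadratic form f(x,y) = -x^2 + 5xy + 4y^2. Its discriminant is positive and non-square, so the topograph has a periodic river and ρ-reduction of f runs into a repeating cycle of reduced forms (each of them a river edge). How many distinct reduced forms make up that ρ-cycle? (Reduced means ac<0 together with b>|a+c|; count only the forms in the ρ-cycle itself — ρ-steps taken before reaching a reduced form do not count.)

D = 41, ⌊√D⌋ = 6
river: ρ → (4,3,-2)
river: ρ → (-2,5,2)
river: ρ → (2,3,-4)
river: ρ → (-4,5,1)
river: ρ → (1,5,-4)
river: ρ → (-4,3,2)
river: ρ → (2,5,-2)
river: ρ → (-2,3,4)
river: ρ → (4,5,-1)
river: ρ → (-1,5,4)
ρ-cycle length = 10 (tail of 0 descent steps not counted)

10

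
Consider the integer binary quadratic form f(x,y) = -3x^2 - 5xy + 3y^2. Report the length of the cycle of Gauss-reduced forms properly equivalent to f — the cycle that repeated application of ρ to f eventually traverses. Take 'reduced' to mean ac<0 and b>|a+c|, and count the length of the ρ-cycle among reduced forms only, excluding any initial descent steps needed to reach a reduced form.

D = 61, ⌊√D⌋ = 7
descent: ρ → (3,5,-3)  [lands on river]
river: ρ → (-3,7,1)
river: ρ → (1,7,-3)
river: ρ → (-3,5,3)
river: ρ → (3,7,-1)
river: ρ → (-1,7,3)
ρ-cycle length = 6 (tail of 1 descent step not counted)

6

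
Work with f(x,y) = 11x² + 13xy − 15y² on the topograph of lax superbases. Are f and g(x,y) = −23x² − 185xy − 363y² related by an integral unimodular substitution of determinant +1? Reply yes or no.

D₁ = 829, D₂ = 829
river cycle of f (length 38): (-15, 17, 9), (9, 19, -13), (-13, 7, 15), (15, 23, -5), (-5, 27, 5), (5, 23, -15), (-15, 7, 13), (13, 19, -9), (-9, 17, 15), (15, 13, -11), … (28 more)
river cycle of g (length 38): (9, 19, -13), (-13, 7, 15), (15, 23, -5), (-5, 27, 5), (5, 23, -15), (-15, 7, 13), (13, 19, -9), (-9, 17, 15), (15, 13, -11), (-11, 9, 17), … (28 more)
cycles coincide ⇒ equivalent

yes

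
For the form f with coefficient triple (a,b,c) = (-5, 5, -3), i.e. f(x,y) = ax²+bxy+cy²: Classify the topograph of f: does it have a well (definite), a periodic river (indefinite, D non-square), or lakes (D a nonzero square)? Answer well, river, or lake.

D = b²−4ac = 5² − 4·(-5)·(-3) = -35
D < 0 ⇒ definite ⇒ every region one sign ⇒ single well

well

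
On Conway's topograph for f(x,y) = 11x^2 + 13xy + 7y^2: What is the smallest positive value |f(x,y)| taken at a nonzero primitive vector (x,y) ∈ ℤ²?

translate: b→-9 (≡13 mod 22), so (11,13,7)→(11,-9,5)
flip: (11,-9,5)→(5,9,11)
translate: b→-1 (≡9 mod 10), so (5,9,11)→(5,-1,7)
reduced (well bottom): (5,-1,7) with a≤c, −a<b≤a
well minimum = a = 5

5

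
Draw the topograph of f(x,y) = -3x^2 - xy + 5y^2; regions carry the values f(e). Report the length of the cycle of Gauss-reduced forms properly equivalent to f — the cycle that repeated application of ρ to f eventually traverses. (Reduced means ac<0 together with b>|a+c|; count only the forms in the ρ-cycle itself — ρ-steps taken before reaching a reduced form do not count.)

D = 61, ⌊√D⌋ = 7
descent: ρ → (5,1,-3)
descent: ρ → (-3,5,3)  [lands on river]
river: ρ → (3,7,-1)
river: ρ → (-1,7,3)
river: ρ → (3,5,-3)
river: ρ → (-3,7,1)
river: ρ → (1,7,-3)
ρ-cycle length = 6 (tail of 2 descent steps not counted)

6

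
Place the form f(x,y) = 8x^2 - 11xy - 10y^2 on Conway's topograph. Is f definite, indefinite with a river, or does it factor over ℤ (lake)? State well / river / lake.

D = b²−4ac = (-11)² − 4·8·(-10) = 441
D = 21² is a perfect square ⇒ form factors over ℤ ⇒ lakes

lake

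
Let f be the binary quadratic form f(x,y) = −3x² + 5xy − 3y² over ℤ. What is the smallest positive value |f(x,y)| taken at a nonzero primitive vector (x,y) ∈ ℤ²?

translate: b→1 (≡-5 mod 6), so (3,-5,3)→(3,1,1)
flip: (3,1,1)→(1,-1,3)
translate: b→1 (≡-1 mod 2), so (1,-1,3)→(1,1,3)
reduced (well bottom): (1,1,3) with a≤c, −a<b≤a
well minimum |f| = |-1| = 1 (negative-definite)

1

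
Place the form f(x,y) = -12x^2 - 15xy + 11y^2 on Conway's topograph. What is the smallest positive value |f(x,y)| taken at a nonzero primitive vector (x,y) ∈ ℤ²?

descent: ρ → (11,15,-12)  [lands on river]
river: ρ → (-12,9,14)
river: ρ → (14,19,-7)
river: ρ → (-7,23,8)
river: ρ → (8,25,-4)
river: ρ → (-4,23,14)
river: ρ → (14,5,-13)
river: ρ → (-13,21,6)
river: ρ → (6,27,-1)
river: ρ → (-1,27,6)
river: ρ → (6,21,-13)
river: ρ → (-13,5,14)
river: ρ → (14,23,-4)
river: ρ → (-4,25,8)
river: ρ → (8,23,-7)
river: ρ → (-7,19,14)
river: ρ → (14,9,-12)
river: ρ → (-12,15,11)
river: ρ → (11,7,-16)
river: ρ → (-16,25,2)
river: ρ → (2,27,-3)
river: ρ → (-3,27,2)
river: ρ → (2,25,-16)
river: ρ → (-16,7,11)
closes: descent 1, river 24
min |a| on river = 1

1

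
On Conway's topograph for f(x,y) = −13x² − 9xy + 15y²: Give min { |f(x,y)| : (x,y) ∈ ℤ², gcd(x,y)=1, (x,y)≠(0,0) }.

descent: ρ → (15,9,-13)  [lands on river]
river: ρ → (-13,17,11)
river: ρ → (11,27,-3)
river: ρ → (-3,27,11)
river: ρ → (11,17,-13)
river: ρ → (-13,9,15)
river: ρ → (15,21,-7)
river: ρ → (-7,21,15)
closes: descent 1, river 8
min |a| on river = 3

3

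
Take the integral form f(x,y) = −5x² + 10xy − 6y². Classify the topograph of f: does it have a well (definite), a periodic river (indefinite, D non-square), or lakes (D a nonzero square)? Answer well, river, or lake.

D = b²−4ac = 10² − 4·(-5)·(-6) = -20
D < 0 ⇒ definite ⇒ every region one sign ⇒ single well

well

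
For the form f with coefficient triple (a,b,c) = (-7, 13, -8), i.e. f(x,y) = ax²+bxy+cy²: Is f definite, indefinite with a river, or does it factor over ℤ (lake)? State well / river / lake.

D = b²−4ac = 13² − 4·(-7)·(-8) = -55
D < 0 ⇒ definite ⇒ every region one sign ⇒ single well

well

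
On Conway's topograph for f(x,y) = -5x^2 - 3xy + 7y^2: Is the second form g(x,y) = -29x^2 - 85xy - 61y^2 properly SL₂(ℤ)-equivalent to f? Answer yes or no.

D₁ = 149, D₂ = 149
river cycle of f (length 10): (7, 3, -5), (-5, 7, 5), (5, 3, -7), (-7, 11, 1), (1, 11, -7), (-7, 3, 5), (5, 7, -5), (-5, 3, 7), (7, 11, -1), (-1, 11, 7)
river cycle of g (length 10): (-5, 7, 5), (5, 3, -7), (-7, 11, 1), (1, 11, -7), (-7, 3, 5), (5, 7, -5), (-5, 3, 7), (7, 11, -1), (-1, 11, 7), (7, 3, -5)
cycles coincide ⇒ equivalent

yes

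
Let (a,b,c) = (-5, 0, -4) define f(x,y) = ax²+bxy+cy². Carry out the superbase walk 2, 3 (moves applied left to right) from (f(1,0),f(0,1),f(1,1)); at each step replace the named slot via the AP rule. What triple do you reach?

start (-5,-4,-9) = (f(1,0),f(0,1),f(1,1))
replace slot 2: 2·((-5)+(-9)) − (-4) = -24 → (-5,-24,-9)
replace slot 3: 2·((-5)+(-24)) − (-9) = -49 → (-5,-24,-49)

-5,-24,-49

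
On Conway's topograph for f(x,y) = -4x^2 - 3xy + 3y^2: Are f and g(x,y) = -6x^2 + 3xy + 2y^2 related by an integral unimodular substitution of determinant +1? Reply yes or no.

D₁ = 57, D₂ = 57
river cycle of f (length 6): (3, 3, -4), (-4, 5, 2), (2, 7, -1), (-1, 7, 2), (2, 5, -4), (-4, 3, 3)
river cycle of g (length 6): (2, 5, -4), (-4, 3, 3), (3, 3, -4), (-4, 5, 2), (2, 7, -1), (-1, 7, 2)
cycles coincide ⇒ equivalent

yes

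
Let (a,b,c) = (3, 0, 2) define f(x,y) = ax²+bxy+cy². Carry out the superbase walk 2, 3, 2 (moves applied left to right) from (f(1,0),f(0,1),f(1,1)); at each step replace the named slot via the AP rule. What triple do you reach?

start (3,2,5) = (f(1,0),f(0,1),f(1,1))
replace slot 2: 2·(3+5) − 2 = 14 → (3,14,5)
replace slot 3: 2·(3+14) − 5 = 29 → (3,14,29)
replace slot 2: 2·(3+29) − 14 = 50 → (3,50,29)

3,50,29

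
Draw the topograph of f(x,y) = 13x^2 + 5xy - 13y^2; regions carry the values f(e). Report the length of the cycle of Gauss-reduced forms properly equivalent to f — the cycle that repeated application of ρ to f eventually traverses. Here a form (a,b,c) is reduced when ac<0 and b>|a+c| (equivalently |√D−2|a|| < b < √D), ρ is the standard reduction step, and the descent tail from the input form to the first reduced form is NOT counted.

D = 701, ⌊√D⌋ = 26
river: ρ → (-13,21,5)
river: ρ → (5,19,-17)
river: ρ → (-17,15,7)
river: ρ → (7,13,-19)
river: ρ → (-19,25,1)
river: ρ → (1,25,-19)
river: ρ → (-19,13,7)
river: ρ → (7,15,-17)
river: ρ → (-17,19,5)
river: ρ → (5,21,-13)
river: ρ → (-13,5,13)
river: ρ → (13,21,-5)
river: ρ → (-5,19,17)
river: ρ → (17,15,-7)
river: ρ → (-7,13,19)
river: ρ → (19,25,-1)
river: ρ → (-1,25,19)
river: ρ → (19,13,-7)
river: ρ → (-7,15,17)
river: ρ → (17,19,-5)
river: ρ → (-5,21,13)
river: ρ → (13,5,-13)
ρ-cycle length = 22 (tail of 0 descent steps not counted)

22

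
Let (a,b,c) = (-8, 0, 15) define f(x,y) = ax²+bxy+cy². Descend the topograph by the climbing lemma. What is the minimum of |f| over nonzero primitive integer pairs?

descent: ρ → (15,0,-8)
descent: ρ → (-8,16,7)  [lands on river]
river: ρ → (7,12,-12)
river: ρ → (-12,12,7)
river: ρ → (7,16,-8)
closes: descent 2, river 4
min |a| on river = 7

7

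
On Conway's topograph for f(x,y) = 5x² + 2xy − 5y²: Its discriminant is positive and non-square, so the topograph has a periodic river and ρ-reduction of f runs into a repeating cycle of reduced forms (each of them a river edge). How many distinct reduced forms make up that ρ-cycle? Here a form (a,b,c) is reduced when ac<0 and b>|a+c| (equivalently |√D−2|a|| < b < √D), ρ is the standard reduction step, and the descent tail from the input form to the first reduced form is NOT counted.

D = 104, ⌊√D⌋ = 10
river: ρ → (-5,8,2)
river: ρ → (2,8,-5)
river: ρ → (-5,2,5)
river: ρ → (5,8,-2)
river: ρ → (-2,8,5)
river: ρ → (5,2,-5)
ρ-cycle length = 6 (tail of 0 descent steps not counted)

6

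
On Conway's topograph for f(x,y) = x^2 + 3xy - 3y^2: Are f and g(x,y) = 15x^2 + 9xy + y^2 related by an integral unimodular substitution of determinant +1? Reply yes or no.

D₁ = 21, D₂ = 21
river cycle of f (length 2): (-3, 3, 1), (1, 3, -3)
river cycle of g (length 2): (1, 3, -3), (-3, 3, 1)
cycles coincide ⇒ equivalent

yes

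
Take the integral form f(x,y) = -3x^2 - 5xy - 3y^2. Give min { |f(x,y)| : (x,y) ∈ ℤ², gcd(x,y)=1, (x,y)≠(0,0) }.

translate: b→-1 (≡5 mod 6), so (3,5,3)→(3,-1,1)
flip: (3,-1,1)→(1,1,3)
reduced (well bottom): (1,1,3) with a≤c, −a<b≤a
well minimum |f| = |-1| = 1 (negative-definite)

1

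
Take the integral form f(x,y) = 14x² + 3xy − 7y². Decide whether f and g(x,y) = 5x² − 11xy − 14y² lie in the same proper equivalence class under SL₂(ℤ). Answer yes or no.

D₁ = 401, D₂ = 401
river cycle of f (length 10): (-7, 11, 10), (10, 9, -8), (-8, 7, 11), (11, 15, -4), (-4, 17, 7), (7, 11, -10), (-10, 9, 8), (8, 7, -11), (-11, 15, 4), (4, 17, -7)
river cycle of g (length 6): (-14, 11, 5), (5, 19, -2), (-2, 17, 14), (14, 11, -5), (-5, 19, 2), (2, 17, -14)
cycles differ ⇒ inequivalent

no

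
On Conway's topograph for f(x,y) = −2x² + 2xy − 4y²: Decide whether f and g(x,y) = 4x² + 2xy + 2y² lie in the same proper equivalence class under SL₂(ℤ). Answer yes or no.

D₁ = -28, D₂ = -28
f is negative-definite; reduce −f:
−f: translate: b→2 (≡-2 mod 4), so (2,-2,4)→(2,2,4)
−f: reduced (well bottom): (2,2,4) with a≤c, −a<b≤a
flip sign back: reduced form of f is (-2,-2,-4)
g: flip: (4,2,2)→(2,-2,4)
g: translate: b→2 (≡-2 mod 4), so (2,-2,4)→(2,2,4)
g: reduced (well bottom): (2,2,4) with a≤c, −a<b≤a
reduced forms (-2, -2, -4) vs (2, 2, 4) ⇒ inequivalent

no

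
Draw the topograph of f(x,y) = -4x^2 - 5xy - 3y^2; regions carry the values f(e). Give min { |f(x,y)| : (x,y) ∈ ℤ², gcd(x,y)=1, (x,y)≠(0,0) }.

translate: b→-3 (≡5 mod 8), so (4,5,3)→(4,-3,2)
flip: (4,-3,2)→(2,3,4)
translate: b→-1 (≡3 mod 4), so (2,3,4)→(2,-1,3)
reduced (well bottom): (2,-1,3) with a≤c, −a<b≤a
well minimum |f| = |-2| = 2 (negative-definite)

2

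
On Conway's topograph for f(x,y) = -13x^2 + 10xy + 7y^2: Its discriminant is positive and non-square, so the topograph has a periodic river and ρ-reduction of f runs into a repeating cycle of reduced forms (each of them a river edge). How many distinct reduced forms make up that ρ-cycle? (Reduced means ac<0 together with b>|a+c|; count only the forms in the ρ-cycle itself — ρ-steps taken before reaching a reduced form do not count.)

D = 464, ⌊√D⌋ = 21
river: ρ → (7,18,-5)
river: ρ → (-5,12,16)
river: ρ → (16,20,-1)
river: ρ → (-1,20,16)
river: ρ → (16,12,-5)
river: ρ → (-5,18,7)
river: ρ → (7,10,-13)
river: ρ → (-13,16,4)
river: ρ → (4,16,-13)
river: ρ → (-13,10,7)
ρ-cycle length = 10 (tail of 0 descent steps not counted)

10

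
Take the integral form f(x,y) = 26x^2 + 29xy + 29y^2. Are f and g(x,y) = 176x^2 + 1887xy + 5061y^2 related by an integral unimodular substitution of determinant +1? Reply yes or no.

D₁ = -2175, D₂ = -2175
f: translate: b→-23 (≡29 mod 52), so (26,29,29)→(26,-23,26)
f: flip: (26,-23,26)→(26,23,26)
f: reduced (well bottom): (26,23,26) with a≤c, −a<b≤a
g: translate: b→127 (≡1887 mod 352), so (176,1887,5061)→(176,127,26)
g: flip: (176,127,26)→(26,-127,176)
g: translate: b→-23 (≡-127 mod 52), so (26,-127,176)→(26,-23,26)
g: flip: (26,-23,26)→(26,23,26)
g: reduced (well bottom): (26,23,26) with a≤c, −a<b≤a
reduced forms (26, 23, 26) vs (26, 23, 26) ⇒ equivalent

yes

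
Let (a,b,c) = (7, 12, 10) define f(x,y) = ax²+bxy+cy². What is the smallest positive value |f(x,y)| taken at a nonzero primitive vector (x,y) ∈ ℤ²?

translate: b→-2 (≡12 mod 14), so (7,12,10)→(7,-2,5)
flip: (7,-2,5)→(5,2,7)
reduced (well bottom): (5,2,7) with a≤c, −a<b≤a
well minimum = a = 5

5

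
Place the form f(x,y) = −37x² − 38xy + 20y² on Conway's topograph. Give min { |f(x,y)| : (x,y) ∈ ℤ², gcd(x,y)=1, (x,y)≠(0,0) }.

descent: ρ → (20,38,-37)  [lands on river]
river: ρ → (-37,36,21)
river: ρ → (21,48,-25)
river: ρ → (-25,52,17)
river: ρ → (17,50,-28)
river: ρ → (-28,62,5)
river: ρ → (5,58,-52)
river: ρ → (-52,46,11)
river: ρ → (11,64,-7)
river: ρ → (-7,62,20)
river: ρ → (20,58,-13)
river: ρ → (-13,46,44)
river: ρ → (44,42,-15)
river: ρ → (-15,48,35)
river: ρ → (35,22,-28)
river: ρ → (-28,34,29)
river: ρ → (29,24,-33)
river: ρ → (-33,42,20)
closes: descent 1, river 18
min |a| on river = 5

5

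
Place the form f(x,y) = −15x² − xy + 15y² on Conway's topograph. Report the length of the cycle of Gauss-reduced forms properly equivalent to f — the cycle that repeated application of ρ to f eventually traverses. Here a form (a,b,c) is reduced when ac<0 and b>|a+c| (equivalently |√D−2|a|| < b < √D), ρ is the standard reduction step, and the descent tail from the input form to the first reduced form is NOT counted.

D = 901, ⌊√D⌋ = 30
descent: ρ → (15,1,-15)  [lands on river]
river: ρ → (-15,29,1)
river: ρ → (1,29,-15)
river: ρ → (-15,1,15)
river: ρ → (15,29,-1)
river: ρ → (-1,29,15)
ρ-cycle length = 6 (tail of 1 descent step not counted)

6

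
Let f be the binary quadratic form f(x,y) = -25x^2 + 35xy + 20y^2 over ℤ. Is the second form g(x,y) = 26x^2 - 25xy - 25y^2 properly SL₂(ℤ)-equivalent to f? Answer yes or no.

D₁ = 3225, D₂ = 3225
river cycle of f (length 10): (20, 45, -15), (-15, 45, 20), (20, 35, -25), (-25, 15, 30), (30, 45, -10), (-10, 55, 5), (5, 55, -10), (-10, 45, 30), (30, 15, -25), (-25, 35, 20)
river cycle of g (length 20): (-25, 25, 26), (26, 27, -24), (-24, 21, 29), (29, 37, -16), (-16, 27, 39), (39, 51, -4), (-4, 53, 26), (26, 51, -6), (-6, 45, 50), (50, 55, -1), … (10 more)
cycles differ ⇒ inequivalent

no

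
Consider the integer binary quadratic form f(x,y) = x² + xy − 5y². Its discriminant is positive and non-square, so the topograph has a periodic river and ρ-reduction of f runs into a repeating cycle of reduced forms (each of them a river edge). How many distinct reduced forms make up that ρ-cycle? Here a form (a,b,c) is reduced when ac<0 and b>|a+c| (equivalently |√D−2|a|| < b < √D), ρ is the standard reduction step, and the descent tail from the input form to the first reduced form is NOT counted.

D = 21, ⌊√D⌋ = 4
descent: ρ → (-5,-1,1)
descent: ρ → (1,3,-3)  [lands on river]
river: ρ → (-3,3,1)
ρ-cycle length = 2 (tail of 2 descent steps not counted)

2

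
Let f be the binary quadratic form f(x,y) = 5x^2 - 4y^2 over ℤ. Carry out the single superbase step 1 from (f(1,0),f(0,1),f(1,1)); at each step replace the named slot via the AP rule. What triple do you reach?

start (5,-4,1) = (f(1,0),f(0,1),f(1,1))
replace slot 1: 2·((-4)+1) − 5 = -11 → (-11,-4,1)

-11,-4,1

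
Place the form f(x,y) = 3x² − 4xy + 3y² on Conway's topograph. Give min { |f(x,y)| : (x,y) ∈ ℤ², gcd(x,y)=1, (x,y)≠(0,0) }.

translate: b→2 (≡-4 mod 6), so (3,-4,3)→(3,2,2)
flip: (3,2,2)→(2,-2,3)
translate: b→2 (≡-2 mod 4), so (2,-2,3)→(2,2,3)
reduced (well bottom): (2,2,3) with a≤c, −a<b≤a
well minimum = a = 2

2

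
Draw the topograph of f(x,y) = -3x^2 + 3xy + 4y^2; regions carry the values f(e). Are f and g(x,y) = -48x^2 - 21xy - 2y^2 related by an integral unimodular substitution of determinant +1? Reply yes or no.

D₁ = 57, D₂ = 57
river cycle of f (length 6): (4, 5, -2), (-2, 7, 1), (1, 7, -2), (-2, 5, 4), (4, 3, -3), (-3, 3, 4)
river cycle of g (length 6): (-2, 5, 4), (4, 3, -3), (-3, 3, 4), (4, 5, -2), (-2, 7, 1), (1, 7, -2)
cycles coincide ⇒ equivalent

yes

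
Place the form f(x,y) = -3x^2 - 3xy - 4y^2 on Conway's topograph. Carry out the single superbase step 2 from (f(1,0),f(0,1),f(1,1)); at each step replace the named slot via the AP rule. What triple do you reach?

start (-3,-4,-10) = (f(1,0),f(0,1),f(1,1))
replace slot 2: 2·((-3)+(-10)) − (-4) = -22 → (-3,-22,-10)

-3,-22,-10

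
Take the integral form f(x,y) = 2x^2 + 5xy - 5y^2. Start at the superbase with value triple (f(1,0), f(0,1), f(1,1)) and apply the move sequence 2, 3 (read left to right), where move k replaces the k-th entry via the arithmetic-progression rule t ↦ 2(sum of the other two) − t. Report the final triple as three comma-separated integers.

start (2,-5,2) = (f(1,0),f(0,1),f(1,1))
replace slot 2: 2·(2+2) − (-5) = 13 → (2,13,2)
replace slot 3: 2·(2+13) − 2 = 28 → (2,13,28)

2,13,28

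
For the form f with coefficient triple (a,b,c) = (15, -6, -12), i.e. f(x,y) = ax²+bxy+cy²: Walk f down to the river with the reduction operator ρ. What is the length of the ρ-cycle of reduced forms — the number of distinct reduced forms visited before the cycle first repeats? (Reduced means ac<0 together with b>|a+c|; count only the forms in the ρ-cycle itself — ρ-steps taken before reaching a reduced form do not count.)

D = 756, ⌊√D⌋ = 27
descent: ρ → (-12,6,15)  [lands on river]
river: ρ → (15,24,-3)
river: ρ → (-3,24,15)
river: ρ → (15,6,-12)
river: ρ → (-12,18,9)
river: ρ → (9,18,-12)
ρ-cycle length = 6 (tail of 1 descent step not counted)

6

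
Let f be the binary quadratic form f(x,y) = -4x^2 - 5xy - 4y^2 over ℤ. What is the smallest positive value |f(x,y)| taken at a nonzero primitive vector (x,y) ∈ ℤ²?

translate: b→-3 (≡5 mod 8), so (4,5,4)→(4,-3,3)
flip: (4,-3,3)→(3,3,4)
reduced (well bottom): (3,3,4) with a≤c, −a<b≤a
well minimum |f| = |-3| = 3 (negative-definite)

3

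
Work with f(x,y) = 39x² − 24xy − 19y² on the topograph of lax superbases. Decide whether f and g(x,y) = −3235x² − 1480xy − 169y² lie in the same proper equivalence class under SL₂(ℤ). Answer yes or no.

D₁ = 3540, D₂ = 3540
river cycle of f (length 4): (-19, 24, 39), (39, 54, -4), (-4, 58, 11), (11, 52, -19)
river cycle of g (length 4): (-19, 24, 39), (39, 54, -4), (-4, 58, 11), (11, 52, -19)
cycles coincide ⇒ equivalent

yes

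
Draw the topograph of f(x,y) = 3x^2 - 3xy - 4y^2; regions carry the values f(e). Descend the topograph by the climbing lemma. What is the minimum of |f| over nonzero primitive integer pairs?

descent: ρ → (-4,3,3)  [lands on river]
river: ρ → (3,3,-4)
river: ρ → (-4,5,2)
river: ρ → (2,7,-1)
river: ρ → (-1,7,2)
river: ρ → (2,5,-4)
closes: descent 1, river 6
min |a| on river = 1

1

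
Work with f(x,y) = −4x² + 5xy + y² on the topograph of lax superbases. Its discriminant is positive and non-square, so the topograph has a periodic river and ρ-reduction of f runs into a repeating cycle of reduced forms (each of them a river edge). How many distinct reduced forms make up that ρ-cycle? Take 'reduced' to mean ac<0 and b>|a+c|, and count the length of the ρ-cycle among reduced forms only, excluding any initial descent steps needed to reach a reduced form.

D = 41, ⌊√D⌋ = 6
river: ρ → (1,5,-4)
river: ρ → (-4,3,2)
river: ρ → (2,5,-2)
river: ρ → (-2,3,4)
river: ρ → (4,5,-1)
river: ρ → (-1,5,4)
river: ρ → (4,3,-2)
river: ρ → (-2,5,2)
river: ρ → (2,3,-4)
river: ρ → (-4,5,1)
ρ-cycle length = 10 (tail of 0 descent steps not counted)

10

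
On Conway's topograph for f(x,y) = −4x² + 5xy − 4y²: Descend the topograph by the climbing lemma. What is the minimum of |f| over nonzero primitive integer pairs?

translate: b→3 (≡-5 mod 8), so (4,-5,4)→(4,3,3)
flip: (4,3,3)→(3,-3,4)
translate: b→3 (≡-3 mod 6), so (3,-3,4)→(3,3,4)
reduced (well bottom): (3,3,4) with a≤c, −a<b≤a
well minimum |f| = |-3| = 3 (negative-definite)

3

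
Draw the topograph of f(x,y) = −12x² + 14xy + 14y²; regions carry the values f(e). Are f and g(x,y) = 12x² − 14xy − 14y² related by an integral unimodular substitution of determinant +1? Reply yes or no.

D₁ = 868, D₂ = 868
river cycle of f (length 16): (14, 14, -12), (-12, 10, 16), (16, 22, -6), (-6, 26, 8), (8, 22, -12), (-12, 26, 4), (4, 22, -24), (-24, 26, 2), (2, 26, -24), (-24, 22, 4), … (6 more)
river cycle of g (length 16): (-14, 14, 12), (12, 10, -16), (-16, 22, 6), (6, 26, -8), (-8, 22, 12), (12, 26, -4), (-4, 22, 24), (24, 26, -2), (-2, 26, 24), (24, 22, -4), … (6 more)
cycles differ ⇒ inequivalent

no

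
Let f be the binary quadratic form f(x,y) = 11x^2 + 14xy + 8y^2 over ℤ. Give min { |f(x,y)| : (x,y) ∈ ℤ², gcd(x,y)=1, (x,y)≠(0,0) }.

translate: b→-8 (≡14 mod 22), so (11,14,8)→(11,-8,5)
flip: (11,-8,5)→(5,8,11)
translate: b→-2 (≡8 mod 10), so (5,8,11)→(5,-2,8)
reduced (well bottom): (5,-2,8) with a≤c, −a<b≤a
well minimum = a = 5

5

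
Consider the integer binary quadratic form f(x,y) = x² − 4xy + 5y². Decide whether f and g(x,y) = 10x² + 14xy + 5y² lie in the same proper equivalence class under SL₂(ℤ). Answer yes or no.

D₁ = -4, D₂ = -4
f: translate: b→0 (≡-4 mod 2), so (1,-4,5)→(1,0,1)
f: reduced (well bottom): (1,0,1) with a≤c, −a<b≤a
g: translate: b→-6 (≡14 mod 20), so (10,14,5)→(10,-6,1)
g: flip: (10,-6,1)→(1,6,10)
g: translate: b→0 (≡6 mod 2), so (1,6,10)→(1,0,1)
g: reduced (well bottom): (1,0,1) with a≤c, −a<b≤a
reduced forms (1, 0, 1) vs (1, 0, 1) ⇒ equivalent

yes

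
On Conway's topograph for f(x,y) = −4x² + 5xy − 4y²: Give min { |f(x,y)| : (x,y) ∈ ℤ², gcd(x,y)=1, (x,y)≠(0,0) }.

translate: b→3 (≡-5 mod 8), so (4,-5,4)→(4,3,3)
flip: (4,3,3)→(3,-3,4)
translate: b→3 (≡-3 mod 6), so (3,-3,4)→(3,3,4)
reduced (well bottom): (3,3,4) with a≤c, −a<b≤a
well minimum |f| = |-3| = 3 (negative-definite)

3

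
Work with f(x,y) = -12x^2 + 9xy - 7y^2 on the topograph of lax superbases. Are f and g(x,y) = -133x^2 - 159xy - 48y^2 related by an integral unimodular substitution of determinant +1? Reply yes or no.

D₁ = -255, D₂ = -255
f is negative-definite; reduce −f:
−f: flip: (12,-9,7)→(7,9,12)
−f: translate: b→-5 (≡9 mod 14), so (7,9,12)→(7,-5,10)
−f: reduced (well bottom): (7,-5,10) with a≤c, −a<b≤a
flip sign back: reduced form of f is (-7,5,-10)
g is negative-definite; reduce −g:
−g: translate: b→-107 (≡159 mod 266), so (133,159,48)→(133,-107,22)
−g: flip: (133,-107,22)→(22,107,133)
−g: translate: b→19 (≡107 mod 44), so (22,107,133)→(22,19,7)
−g: flip: (22,19,7)→(7,-19,22)
−g: translate: b→-5 (≡-19 mod 14), so (7,-19,22)→(7,-5,10)
−g: reduced (well bottom): (7,-5,10) with a≤c, −a<b≤a
flip sign back: reduced form of g is (-7,5,-10)
reduced forms (-7, 5, -10) vs (-7, 5, -10) ⇒ equivalent

yes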